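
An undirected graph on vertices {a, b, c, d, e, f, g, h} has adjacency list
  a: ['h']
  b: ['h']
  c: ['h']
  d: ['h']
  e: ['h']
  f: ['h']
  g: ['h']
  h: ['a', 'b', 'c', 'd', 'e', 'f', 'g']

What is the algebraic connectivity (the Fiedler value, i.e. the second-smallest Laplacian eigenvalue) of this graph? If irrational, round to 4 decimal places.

Each diagonal entry of L is the vertex degree and each off-diagonal entry is -1 where an edge is present, 0 otherwise; in the order [a, b, c, d, e, f, g, h] the diagonal is [1, 1, 1, 1, 1, 1, 1, 7]. The smallest Laplacian eigenvalue is always 0. The next one, lambda_2 = 1, measures how hard the graph is to disconnect: larger values mean better connectivity. There is one zero in the spectrum, matching the 1 component.

1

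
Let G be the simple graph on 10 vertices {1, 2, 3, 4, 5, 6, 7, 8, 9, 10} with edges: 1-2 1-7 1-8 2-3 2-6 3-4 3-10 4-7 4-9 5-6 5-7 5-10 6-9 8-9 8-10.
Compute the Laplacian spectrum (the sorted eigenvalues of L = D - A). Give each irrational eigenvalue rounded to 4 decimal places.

With the vertex order [1, 2, 3, 4, 5, 6, 7, 8, 9, 10], the degrees are [3, 3, 3, 3, 3, 3, 3, 3, 3, 3], giving D = diag(3, 3, 3, 3, 3, 3, 3, 3, 3, 3) and L = D - A. Diagonalising L (or applying a numerical eigensolver to the 10x10 matrix) gives the spectrum above. The single zero eigenvalue shows the graph is connected. There is one zero in the spectrum, matching the 1 component.

[0, 2, 2, 2, 2, 2, 5, 5, 5, 5]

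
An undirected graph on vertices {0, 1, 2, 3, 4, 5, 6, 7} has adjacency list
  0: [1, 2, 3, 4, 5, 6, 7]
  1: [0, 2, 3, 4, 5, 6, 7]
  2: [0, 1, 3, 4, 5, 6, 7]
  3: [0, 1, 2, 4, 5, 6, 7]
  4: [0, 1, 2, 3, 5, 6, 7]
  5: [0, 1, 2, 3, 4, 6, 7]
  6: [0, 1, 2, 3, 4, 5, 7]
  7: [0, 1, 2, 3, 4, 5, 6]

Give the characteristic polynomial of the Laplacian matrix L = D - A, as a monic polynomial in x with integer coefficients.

Each diagonal entry of L is the vertex degree and each off-diagonal entry is -1 where an edge is present, 0 otherwise; in the order [0, 1, 2, 3, 4, 5, 6, 7] the diagonal is [7, 7, 7, 7, 7, 7, 7, 7]. L has integer entries, so p(x) = det(xI - L) has integer coefficients. Expanding the determinant yields x^8 - 56x^7 + 1344x^6 - 17920x^5 + 143360x^4 - 688128x^3 + 1835008x^2 - 2097152x. The coefficient of x^7 equals -trace(L) = -56, matching the sum of degrees. There is one zero in the spectrum, matching the 1 component. The eigenvalues sum to 56, which equals trace(L) = 2|E|.

x^8 - 56x^7 + 1344x^6 - 17920x^5 + 143360x^4 - 688128x^3 + 1835008x^2 - 2097152x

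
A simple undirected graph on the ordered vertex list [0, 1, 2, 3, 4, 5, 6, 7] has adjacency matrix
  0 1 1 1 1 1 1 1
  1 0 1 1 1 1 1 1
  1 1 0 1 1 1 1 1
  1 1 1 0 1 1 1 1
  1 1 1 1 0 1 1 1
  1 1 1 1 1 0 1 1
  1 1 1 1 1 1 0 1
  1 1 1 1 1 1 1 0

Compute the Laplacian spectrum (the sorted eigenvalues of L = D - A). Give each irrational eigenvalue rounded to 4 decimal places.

[0, 8, 8, 8, 8, 8, 8, 8]

Each diagonal entry of L is the vertex degree and each off-diagonal entry is -1 where an edge is present, 0 otherwise; in the order [0, 1, 2, 3, 4, 5, 6, 7] the diagonal is [7, 7, 7, 7, 7, 7, 7, 7]. Since every row of L sums to 0, the all-ones vector is in the kernel and 0 is an eigenvalue. By the matrix-tree theorem the graph has (1/8) * product of the nonzero eigenvalues = 262144 spanning trees.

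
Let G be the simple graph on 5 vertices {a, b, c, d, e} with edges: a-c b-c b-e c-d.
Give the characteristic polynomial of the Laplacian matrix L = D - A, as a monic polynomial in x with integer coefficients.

x^5 - 8x^4 + 20x^3 - 18x^2 + 5x

Each diagonal entry of L is the vertex degree and each off-diagonal entry is -1 where an edge is present, 0 otherwise; in the order [a, b, c, d, e] the diagonal is [1, 2, 3, 1, 1]. L has integer entries, so p(x) = det(xI - L) has integer coefficients. Expanding the determinant yields x^5 - 8x^4 + 20x^3 - 18x^2 + 5x. The constant term is 0 because L is singular (the all-ones vector lies in its kernel). The largest eigenvalue, 4.1701, is at most the vertex count 5.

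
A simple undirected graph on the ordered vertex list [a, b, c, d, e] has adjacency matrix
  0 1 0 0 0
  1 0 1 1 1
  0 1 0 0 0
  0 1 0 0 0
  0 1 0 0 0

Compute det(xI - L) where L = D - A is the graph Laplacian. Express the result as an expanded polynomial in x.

With the vertex order [a, b, c, d, e], the degrees are [1, 4, 1, 1, 1], giving D = diag(1, 4, 1, 1, 1) and L = D - A. Computing det(xI - L) by cofactor expansion (or equivalently via sum-over-permutations) gives x^5 - 8x^4 + 18x^3 - 16x^2 + 5x. The constant term is 0 because L is singular (the all-ones vector lies in its kernel). The eigenvalues sum to 8, which equals trace(L) = 2|E|.

x^5 - 8x^4 + 18x^3 - 16x^2 + 5x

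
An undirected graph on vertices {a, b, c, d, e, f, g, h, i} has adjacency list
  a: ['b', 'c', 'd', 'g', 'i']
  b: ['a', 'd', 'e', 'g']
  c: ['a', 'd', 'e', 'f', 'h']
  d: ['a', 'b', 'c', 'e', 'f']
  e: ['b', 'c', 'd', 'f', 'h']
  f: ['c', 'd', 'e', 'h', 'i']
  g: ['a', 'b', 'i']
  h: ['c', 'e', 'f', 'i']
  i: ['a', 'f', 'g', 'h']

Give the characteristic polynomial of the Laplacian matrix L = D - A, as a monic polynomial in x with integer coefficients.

Each diagonal entry of L is the vertex degree and each off-diagonal entry is -1 where an edge is present, 0 otherwise; in the order [a, b, c, d, e, f, g, h, i] the diagonal is [5, 4, 5, 5, 5, 5, 3, 4, 4]. Computing det(xI - L) by cofactor expansion (or equivalently via sum-over-permutations) gives x^9 - 40x^8 + 689x^7 - 6664x^6 + 39505x^5 - 146626x^4 + 331758x^3 - 416876x^2 + 221805x. Since p(0) = det(-L) = 0, x divides p(x). There is one zero in the spectrum, matching the 1 component. The largest eigenvalue, 7.0995, is at most the vertex count 9.

x^9 - 40x^8 + 689x^7 - 6664x^6 + 39505x^5 - 146626x^4 + 331758x^3 - 416876x^2 + 221805x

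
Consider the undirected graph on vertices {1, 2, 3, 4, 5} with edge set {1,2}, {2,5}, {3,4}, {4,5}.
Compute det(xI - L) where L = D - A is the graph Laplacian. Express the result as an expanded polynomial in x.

With the vertex order [1, 2, 3, 4, 5], the degrees are [1, 2, 1, 2, 2], giving D = diag(1, 2, 1, 2, 2) and L = D - A. L has integer entries, so p(x) = det(xI - L) has integer coefficients. Expanding the determinant yields x^5 - 8x^4 + 21x^3 - 20x^2 + 5x. Since p(0) = det(-L) = 0, x divides p(x). The eigenvalues sum to 8, which equals trace(L) = 2|E|. By the matrix-tree theorem the graph has (1/5) * product of the nonzero eigenvalues = 1 spanning tree.

x^5 - 8x^4 + 21x^3 - 20x^2 + 5x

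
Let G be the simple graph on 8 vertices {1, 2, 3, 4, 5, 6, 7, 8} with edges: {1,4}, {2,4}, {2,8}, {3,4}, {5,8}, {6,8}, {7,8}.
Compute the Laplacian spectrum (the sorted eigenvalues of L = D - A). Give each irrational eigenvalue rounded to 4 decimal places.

With the vertex order [1, 2, 3, 4, 5, 6, 7, 8], the degrees are [1, 2, 1, 3, 1, 1, 1, 4], giving D = diag(1, 2, 1, 3, 1, 1, 1, 4) and L = D - A. Since every row of L sums to 0, the all-ones vector is in the kernel and 0 is an eigenvalue. The single zero eigenvalue shows the graph is connected. By the matrix-tree theorem the graph has (1/8) * product of the nonzero eigenvalues = 1 spanning tree.

[0, 0.2384, 1, 1, 1, 1.6367, 4, 5.1249]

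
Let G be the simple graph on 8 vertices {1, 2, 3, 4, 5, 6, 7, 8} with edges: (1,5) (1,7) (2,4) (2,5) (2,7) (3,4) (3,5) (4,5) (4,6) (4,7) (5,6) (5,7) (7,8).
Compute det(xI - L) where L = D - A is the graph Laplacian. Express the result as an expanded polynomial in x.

x^8 - 26x^7 + 271x^6 - 1454x^5 + 4306x^4 - 7026x^3 + 5836x^2 - 1888x

Reading degrees in the order [1, 2, 3, 4, 5, 6, 7, 8] gives [2, 3, 2, 5, 6, 2, 5, 1]; set D = diag(2, 3, 2, 5, 6, 2, 5, 1) and form L = D - A. Computing det(xI - L) by cofactor expansion (or equivalently via sum-over-permutations) gives x^8 - 26x^7 + 271x^6 - 1454x^5 + 4306x^4 - 7026x^3 + 5836x^2 - 1888x. Since p(0) = det(-L) = 0, x divides p(x).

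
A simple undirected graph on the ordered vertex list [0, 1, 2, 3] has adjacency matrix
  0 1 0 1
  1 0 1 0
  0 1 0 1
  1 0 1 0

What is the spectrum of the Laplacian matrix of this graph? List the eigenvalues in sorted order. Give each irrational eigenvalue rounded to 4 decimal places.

[0, 2, 2, 4]

With the vertex order [0, 1, 2, 3], the degrees are [2, 2, 2, 2], giving D = diag(2, 2, 2, 2) and L = D - A. The multiplicity of 0 as a Laplacian eigenvalue equals the number of connected components. There is one zero in the spectrum, matching the 1 component. By the matrix-tree theorem the graph has (1/4) * product of the nonzero eigenvalues = 4 spanning trees.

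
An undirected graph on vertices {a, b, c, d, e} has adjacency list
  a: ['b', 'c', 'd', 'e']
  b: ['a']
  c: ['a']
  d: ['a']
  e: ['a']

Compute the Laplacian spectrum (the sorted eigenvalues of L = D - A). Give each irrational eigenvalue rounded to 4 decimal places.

Each diagonal entry of L is the vertex degree and each off-diagonal entry is -1 where an edge is present, 0 otherwise; in the order [a, b, c, d, e] the diagonal is [4, 1, 1, 1, 1]. L is symmetric positive semidefinite, so every eigenvalue is real and nonnegative. The largest eigenvalue, 5, is at most the vertex count 5.

[0, 1, 1, 1, 5]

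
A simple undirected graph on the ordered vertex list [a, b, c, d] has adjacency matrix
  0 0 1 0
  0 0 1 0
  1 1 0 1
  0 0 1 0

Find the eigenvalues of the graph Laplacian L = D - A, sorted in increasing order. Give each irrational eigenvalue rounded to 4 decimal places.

[0, 1, 1, 4]

With the vertex order [a, b, c, d], the degrees are [1, 1, 3, 1], giving D = diag(1, 1, 3, 1) and L = D - A. The multiplicity of 0 as a Laplacian eigenvalue equals the number of connected components. There is one zero in the spectrum, matching the 1 component. The eigenvalues sum to 6, which equals trace(L) = 2|E|.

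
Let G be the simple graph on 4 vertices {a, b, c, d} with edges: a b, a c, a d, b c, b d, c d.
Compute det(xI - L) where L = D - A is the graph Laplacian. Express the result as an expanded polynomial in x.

Reading degrees in the order [a, b, c, d] gives [3, 3, 3, 3]; set D = diag(3, 3, 3, 3) and form L = D - A. L has integer entries, so p(x) = det(xI - L) has integer coefficients. Expanding the determinant yields x^4 - 12x^3 + 48x^2 - 64x. Since p(0) = det(-L) = 0, x divides p(x). By the matrix-tree theorem the graph has (1/4) * product of the nonzero eigenvalues = 16 spanning trees.

x^4 - 12x^3 + 48x^2 - 64x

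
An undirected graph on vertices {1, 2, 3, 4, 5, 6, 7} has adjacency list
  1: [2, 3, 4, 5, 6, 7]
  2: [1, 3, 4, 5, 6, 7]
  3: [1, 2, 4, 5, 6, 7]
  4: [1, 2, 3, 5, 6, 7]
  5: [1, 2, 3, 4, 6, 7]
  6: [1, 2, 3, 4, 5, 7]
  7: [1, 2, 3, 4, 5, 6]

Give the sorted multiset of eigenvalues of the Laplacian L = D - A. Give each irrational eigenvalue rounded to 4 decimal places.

[0, 7, 7, 7, 7, 7, 7]

Reading degrees in the order [1, 2, 3, 4, 5, 6, 7] gives [6, 6, 6, 6, 6, 6, 6]; set D = diag(6, 6, 6, 6, 6, 6, 6) and form L = D - A. Since every row of L sums to 0, the all-ones vector is in the kernel and 0 is an eigenvalue. There is one zero in the spectrum, matching the 1 component.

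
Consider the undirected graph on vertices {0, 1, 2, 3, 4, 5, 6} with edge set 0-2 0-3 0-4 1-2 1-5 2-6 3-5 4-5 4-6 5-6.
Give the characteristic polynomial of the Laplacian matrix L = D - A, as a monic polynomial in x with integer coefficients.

Each diagonal entry of L is the vertex degree and each off-diagonal entry is -1 where an edge is present, 0 otherwise; in the order [0, 1, 2, 3, 4, 5, 6] the diagonal is [3, 2, 3, 2, 3, 4, 3]. L has integer entries, so p(x) = det(xI - L) has integer coefficients. Expanding the determinant yields x^7 - 20x^6 + 160x^5 - 654x^4 + 1440x^3 - 1620x^2 + 728x. The coefficient of x^6 equals -trace(L) = -20, matching the sum of degrees. The largest eigenvalue, 5.4142, is at most the vertex count 7.

x^7 - 20x^6 + 160x^5 - 654x^4 + 1440x^3 - 1620x^2 + 728x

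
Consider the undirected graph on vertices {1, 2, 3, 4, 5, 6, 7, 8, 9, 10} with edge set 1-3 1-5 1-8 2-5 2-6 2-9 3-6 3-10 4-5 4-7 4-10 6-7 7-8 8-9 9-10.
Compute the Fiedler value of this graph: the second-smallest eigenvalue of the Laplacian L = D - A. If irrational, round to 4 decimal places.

Reading degrees in the order [1, 2, 3, 4, 5, 6, 7, 8, 9, 10] gives [3, 3, 3, 3, 3, 3, 3, 3, 3, 3]; set D = diag(3, 3, 3, 3, 3, 3, 3, 3, 3, 3) and form L = D - A. The sorted Laplacian eigenvalues are [0, 2, 2, 2, 2, 2, 5, 5, 5, 5]; the algebraic connectivity is the second entry, 2. The largest eigenvalue, 5, is at most the vertex count 10.

2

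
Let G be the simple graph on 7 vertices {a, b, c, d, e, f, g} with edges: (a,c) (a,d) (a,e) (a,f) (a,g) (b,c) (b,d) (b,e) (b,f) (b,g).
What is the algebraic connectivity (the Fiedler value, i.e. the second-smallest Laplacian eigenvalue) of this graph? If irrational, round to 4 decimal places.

2

Reading degrees in the order [a, b, c, d, e, f, g] gives [5, 5, 2, 2, 2, 2, 2]; set D = diag(5, 5, 2, 2, 2, 2, 2) and form L = D - A. The smallest Laplacian eigenvalue is always 0. The next one, lambda_2 = 2, measures how hard the graph is to disconnect: larger values mean better connectivity. There is one zero in the spectrum, matching the 1 component. The largest eigenvalue, 7, is at most the vertex count 7.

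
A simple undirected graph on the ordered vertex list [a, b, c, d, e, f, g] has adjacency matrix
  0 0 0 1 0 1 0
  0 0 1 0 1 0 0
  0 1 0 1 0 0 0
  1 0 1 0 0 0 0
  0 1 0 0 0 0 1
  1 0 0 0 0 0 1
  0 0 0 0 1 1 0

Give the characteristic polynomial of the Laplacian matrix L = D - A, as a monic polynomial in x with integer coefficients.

x^7 - 14x^6 + 77x^5 - 210x^4 + 294x^3 - 196x^2 + 49x

Reading degrees in the order [a, b, c, d, e, f, g] gives [2, 2, 2, 2, 2, 2, 2]; set D = diag(2, 2, 2, 2, 2, 2, 2) and form L = D - A. L has integer entries, so p(x) = det(xI - L) has integer coefficients. Expanding the determinant yields x^7 - 14x^6 + 77x^5 - 210x^4 + 294x^3 - 196x^2 + 49x. The constant term is 0 because L is singular (the all-ones vector lies in its kernel). The eigenvalues sum to 14, which equals trace(L) = 2|E|. The largest eigenvalue, 3.8019, is at most the vertex count 7.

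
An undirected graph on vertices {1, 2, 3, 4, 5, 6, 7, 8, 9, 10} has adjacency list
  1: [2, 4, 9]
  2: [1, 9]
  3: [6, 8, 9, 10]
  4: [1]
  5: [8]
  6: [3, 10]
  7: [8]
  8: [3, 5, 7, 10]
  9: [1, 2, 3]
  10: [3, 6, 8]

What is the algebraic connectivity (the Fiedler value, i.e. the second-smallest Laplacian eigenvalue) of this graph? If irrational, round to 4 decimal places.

0.2305

Reading degrees in the order [1, 2, 3, 4, 5, 6, 7, 8, 9, 10] gives [3, 2, 4, 1, 1, 2, 1, 4, 3, 3]; set D = diag(3, 2, 4, 1, 1, 2, 1, 4, 3, 3) and form L = D - A. The sorted Laplacian eigenvalues are [0, 0.2305, 0.8167, 1, 1.1709, 3, 3.3643, 4, 4.8043, 5.6133]; the algebraic connectivity is the second entry, 0.2305. There is one zero in the spectrum, matching the 1 component.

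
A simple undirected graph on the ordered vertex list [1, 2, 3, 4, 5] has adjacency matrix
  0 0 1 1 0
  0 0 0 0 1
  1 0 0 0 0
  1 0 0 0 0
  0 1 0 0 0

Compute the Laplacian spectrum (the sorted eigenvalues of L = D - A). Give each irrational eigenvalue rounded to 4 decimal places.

[0, 0, 1, 2, 3]

Reading degrees in the order [1, 2, 3, 4, 5] gives [2, 1, 1, 1, 1]; set D = diag(2, 1, 1, 1, 1) and form L = D - A. L is symmetric positive semidefinite, so every eigenvalue is real and nonnegative. The 2 zero eigenvalues correspond to the 2 connected components. The eigenvalues sum to 6, which equals trace(L) = 2|E|. There are 2 zeros in the spectrum, matching the 2 components.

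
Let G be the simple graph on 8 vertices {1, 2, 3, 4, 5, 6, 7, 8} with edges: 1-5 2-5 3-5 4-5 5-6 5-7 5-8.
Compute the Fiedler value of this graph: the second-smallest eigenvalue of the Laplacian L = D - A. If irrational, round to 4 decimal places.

1

Reading degrees in the order [1, 2, 3, 4, 5, 6, 7, 8] gives [1, 1, 1, 1, 7, 1, 1, 1]; set D = diag(1, 1, 1, 1, 7, 1, 1, 1) and form L = D - A. Computing the eigenvalues of L and sorting gives [0, 1, 1, 1, 1, 1, 1, 8]. The Fiedler value lambda_2 = 1 is strictly positive, so the graph is connected. There is one zero in the spectrum, matching the 1 component.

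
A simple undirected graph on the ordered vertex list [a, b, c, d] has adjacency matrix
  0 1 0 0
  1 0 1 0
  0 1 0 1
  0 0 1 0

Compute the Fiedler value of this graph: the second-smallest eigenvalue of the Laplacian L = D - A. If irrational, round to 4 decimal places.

With the vertex order [a, b, c, d], the degrees are [1, 2, 2, 1], giving D = diag(1, 2, 2, 1) and L = D - A. The smallest Laplacian eigenvalue is always 0. The next one, lambda_2 = 0.5858, measures how hard the graph is to disconnect: larger values mean better connectivity.

0.5858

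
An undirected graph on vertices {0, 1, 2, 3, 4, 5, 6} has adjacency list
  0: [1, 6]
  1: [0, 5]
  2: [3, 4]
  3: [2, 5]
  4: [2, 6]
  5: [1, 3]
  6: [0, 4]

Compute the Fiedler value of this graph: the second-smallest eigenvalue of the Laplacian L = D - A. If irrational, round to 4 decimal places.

0.7530

With the vertex order [0, 1, 2, 3, 4, 5, 6], the degrees are [2, 2, 2, 2, 2, 2, 2], giving D = diag(2, 2, 2, 2, 2, 2, 2) and L = D - A. The sorted Laplacian eigenvalues are [0, 0.7530, 0.7530, 2.4450, 2.4450, 3.8019, 3.8019]; the algebraic connectivity is the second entry, 0.7530. There is one zero in the spectrum, matching the 1 component. By the matrix-tree theorem the graph has (1/7) * product of the nonzero eigenvalues = 7 spanning trees.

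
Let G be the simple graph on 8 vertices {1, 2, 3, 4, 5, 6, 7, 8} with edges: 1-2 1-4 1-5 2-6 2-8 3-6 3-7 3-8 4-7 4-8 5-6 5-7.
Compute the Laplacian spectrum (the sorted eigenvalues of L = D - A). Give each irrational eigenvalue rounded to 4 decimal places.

[0, 2, 2, 2, 4, 4, 4, 6]

With the vertex order [1, 2, 3, 4, 5, 6, 7, 8], the degrees are [3, 3, 3, 3, 3, 3, 3, 3], giving D = diag(3, 3, 3, 3, 3, 3, 3, 3) and L = D - A. Diagonalising L (or applying a numerical eigensolver to the 8x8 matrix) gives the spectrum above. The single zero eigenvalue shows the graph is connected. The eigenvalues sum to 24, which equals trace(L) = 2|E|.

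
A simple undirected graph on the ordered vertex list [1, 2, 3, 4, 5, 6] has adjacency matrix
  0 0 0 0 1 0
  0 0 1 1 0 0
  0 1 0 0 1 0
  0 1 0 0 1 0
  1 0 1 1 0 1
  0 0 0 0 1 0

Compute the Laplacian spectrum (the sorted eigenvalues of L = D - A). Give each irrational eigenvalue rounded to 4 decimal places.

[0, 0.7639, 1, 2, 3, 5.2361]

Each diagonal entry of L is the vertex degree and each off-diagonal entry is -1 where an edge is present, 0 otherwise; in the order [1, 2, 3, 4, 5, 6] the diagonal is [1, 2, 2, 2, 4, 1]. The multiplicity of 0 as a Laplacian eigenvalue equals the number of connected components. The single zero eigenvalue shows the graph is connected. By the matrix-tree theorem the graph has (1/6) * product of the nonzero eigenvalues = 4 spanning trees.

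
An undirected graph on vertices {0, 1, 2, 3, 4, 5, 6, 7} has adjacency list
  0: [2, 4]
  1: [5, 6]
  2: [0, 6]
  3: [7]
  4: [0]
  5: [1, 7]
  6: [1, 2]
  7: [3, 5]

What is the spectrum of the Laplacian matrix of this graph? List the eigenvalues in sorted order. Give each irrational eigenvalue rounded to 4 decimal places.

[0, 0.1522, 0.5858, 1.2346, 2, 2.7654, 3.4142, 3.8478]

Reading degrees in the order [0, 1, 2, 3, 4, 5, 6, 7] gives [2, 2, 2, 1, 1, 2, 2, 2]; set D = diag(2, 2, 2, 1, 1, 2, 2, 2) and form L = D - A. Since every row of L sums to 0, the all-ones vector is in the kernel and 0 is an eigenvalue. The eigenvalues sum to 14, which equals trace(L) = 2|E|. The largest eigenvalue, 3.8478, is at most the vertex count 8.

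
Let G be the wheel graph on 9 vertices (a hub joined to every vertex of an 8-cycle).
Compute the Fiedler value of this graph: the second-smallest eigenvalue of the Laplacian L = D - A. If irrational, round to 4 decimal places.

The graph has 9 vertices and degree multiset [8, 3, 3, 3, 3, 3, 3, 3, 3]; D is the diagonal matrix of degrees and L = D - A. Computing the eigenvalues of L and sorting gives [0, 1.5858, 1.5858, 3, 3, 4.4142, 4.4142, 5, 9]. The Fiedler value lambda_2 = 1.5858 is strictly positive, so the graph is connected. The eigenvalues sum to 32, which equals trace(L) = 2|E|. The largest eigenvalue, 9, is at most the vertex count 9.

1.5858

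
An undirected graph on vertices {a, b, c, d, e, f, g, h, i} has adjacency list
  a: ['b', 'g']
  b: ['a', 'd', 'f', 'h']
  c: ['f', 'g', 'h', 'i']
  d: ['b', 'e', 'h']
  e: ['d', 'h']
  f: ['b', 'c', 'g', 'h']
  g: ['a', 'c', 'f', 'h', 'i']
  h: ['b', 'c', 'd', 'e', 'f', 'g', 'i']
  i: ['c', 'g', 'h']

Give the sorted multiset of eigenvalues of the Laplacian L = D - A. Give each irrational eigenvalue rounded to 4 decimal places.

[0, 1.2970, 1.7520, 2.9247, 3.5438, 4.7087, 5.4377, 6.2643, 8.0718]

Reading degrees in the order [a, b, c, d, e, f, g, h, i] gives [2, 4, 4, 3, 2, 4, 5, 7, 3]; set D = diag(2, 4, 4, 3, 2, 4, 5, 7, 3) and form L = D - A. L is symmetric positive semidefinite, so every eigenvalue is real and nonnegative. The single zero eigenvalue shows the graph is connected. By the matrix-tree theorem the graph has (1/9) * product of the nonzero eigenvalues = 3388 spanning trees.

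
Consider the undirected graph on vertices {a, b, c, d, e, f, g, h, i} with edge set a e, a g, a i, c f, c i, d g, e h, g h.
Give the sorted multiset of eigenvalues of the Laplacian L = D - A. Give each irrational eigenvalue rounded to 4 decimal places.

Reading degrees in the order [a, b, c, d, e, f, g, h, i] gives [3, 0, 2, 1, 2, 1, 3, 2, 2]; set D = diag(3, 0, 2, 1, 2, 1, 3, 2, 2) and form L = D - A. The multiplicity of 0 as a Laplacian eigenvalue equals the number of connected components. The 2 zero eigenvalues correspond to the 2 connected components.

[0, 0, 0.2442, 0.8455, 1.3465, 2.4678, 2.7742, 3.4537, 4.8681]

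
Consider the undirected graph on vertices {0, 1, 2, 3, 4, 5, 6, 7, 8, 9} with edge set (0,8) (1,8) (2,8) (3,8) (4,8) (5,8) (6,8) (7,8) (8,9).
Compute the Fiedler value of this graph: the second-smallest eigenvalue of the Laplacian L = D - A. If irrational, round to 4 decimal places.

Each diagonal entry of L is the vertex degree and each off-diagonal entry is -1 where an edge is present, 0 otherwise; in the order [0, 1, 2, 3, 4, 5, 6, 7, 8, 9] the diagonal is [1, 1, 1, 1, 1, 1, 1, 1, 9, 1]. The sorted Laplacian eigenvalues are [0, 1, 1, 1, 1, 1, 1, 1, 1, 10]; the algebraic connectivity is the second entry, 1. There is one zero in the spectrum, matching the 1 component.

1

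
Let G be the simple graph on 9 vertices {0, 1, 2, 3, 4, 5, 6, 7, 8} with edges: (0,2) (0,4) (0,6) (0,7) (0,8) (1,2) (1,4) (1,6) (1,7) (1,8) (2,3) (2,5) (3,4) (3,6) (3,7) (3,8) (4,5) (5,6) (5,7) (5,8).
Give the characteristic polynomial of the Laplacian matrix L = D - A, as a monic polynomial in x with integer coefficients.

Each diagonal entry of L is the vertex degree and each off-diagonal entry is -1 where an edge is present, 0 otherwise; in the order [0, 1, 2, 3, 4, 5, 6, 7, 8] the diagonal is [5, 5, 4, 5, 4, 5, 4, 4, 4]. Computing det(xI - L) by cofactor expansion (or equivalently via sum-over-permutations) gives x^9 - 40x^8 + 690x^7 - 6720x^6 + 40485x^5 - 154704x^4 + 366560x^3 - 492800x^2 + 288000x. The coefficient of x^8 equals -trace(L) = -40, matching the sum of degrees. By the matrix-tree theorem the graph has (1/9) * product of the nonzero eigenvalues = 32000 spanning trees. The eigenvalues sum to 40, which equals trace(L) = 2|E|.

x^9 - 40x^8 + 690x^7 - 6720x^6 + 40485x^5 - 154704x^4 + 366560x^3 - 492800x^2 + 288000x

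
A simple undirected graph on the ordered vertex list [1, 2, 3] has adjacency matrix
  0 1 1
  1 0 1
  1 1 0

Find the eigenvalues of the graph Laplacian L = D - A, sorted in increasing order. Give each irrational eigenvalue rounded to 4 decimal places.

[0, 3, 3]

Reading degrees in the order [1, 2, 3] gives [2, 2, 2]; set D = diag(2, 2, 2) and form L = D - A. The multiplicity of 0 as a Laplacian eigenvalue equals the number of connected components. The single zero eigenvalue shows the graph is connected.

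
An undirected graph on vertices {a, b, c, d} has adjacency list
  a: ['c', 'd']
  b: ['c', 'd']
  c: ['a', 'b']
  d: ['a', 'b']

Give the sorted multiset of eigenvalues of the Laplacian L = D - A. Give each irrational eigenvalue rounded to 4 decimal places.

Each diagonal entry of L is the vertex degree and each off-diagonal entry is -1 where an edge is present, 0 otherwise; in the order [a, b, c, d] the diagonal is [2, 2, 2, 2]. Diagonalising L (or applying a numerical eigensolver to the 4x4 matrix) gives the spectrum above. By the matrix-tree theorem the graph has (1/4) * product of the nonzero eigenvalues = 4 spanning trees.

[0, 2, 2, 4]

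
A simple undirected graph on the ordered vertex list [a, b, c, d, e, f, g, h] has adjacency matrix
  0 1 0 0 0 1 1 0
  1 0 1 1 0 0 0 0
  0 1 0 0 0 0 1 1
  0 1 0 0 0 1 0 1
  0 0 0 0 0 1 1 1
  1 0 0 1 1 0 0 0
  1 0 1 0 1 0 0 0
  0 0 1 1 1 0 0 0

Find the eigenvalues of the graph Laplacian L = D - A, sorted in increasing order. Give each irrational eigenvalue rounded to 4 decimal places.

Reading degrees in the order [a, b, c, d, e, f, g, h] gives [3, 3, 3, 3, 3, 3, 3, 3]; set D = diag(3, 3, 3, 3, 3, 3, 3, 3) and form L = D - A. L is symmetric positive semidefinite, so every eigenvalue is real and nonnegative. The single zero eigenvalue shows the graph is connected. The eigenvalues sum to 24, which equals trace(L) = 2|E|. The largest eigenvalue, 6, is at most the vertex count 8.

[0, 2, 2, 2, 4, 4, 4, 6]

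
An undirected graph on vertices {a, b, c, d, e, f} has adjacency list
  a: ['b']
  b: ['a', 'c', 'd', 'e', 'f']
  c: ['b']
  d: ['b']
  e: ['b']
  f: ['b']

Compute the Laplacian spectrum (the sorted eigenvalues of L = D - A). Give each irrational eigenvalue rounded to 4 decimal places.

[0, 1, 1, 1, 1, 6]

Each diagonal entry of L is the vertex degree and each off-diagonal entry is -1 where an edge is present, 0 otherwise; in the order [a, b, c, d, e, f] the diagonal is [1, 5, 1, 1, 1, 1]. The multiplicity of 0 as a Laplacian eigenvalue equals the number of connected components. The single zero eigenvalue shows the graph is connected.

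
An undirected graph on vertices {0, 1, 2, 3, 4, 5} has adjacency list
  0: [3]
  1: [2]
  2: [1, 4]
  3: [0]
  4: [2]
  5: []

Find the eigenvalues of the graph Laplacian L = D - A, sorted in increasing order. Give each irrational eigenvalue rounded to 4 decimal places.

[0, 0, 0, 1, 2, 3]

With the vertex order [0, 1, 2, 3, 4, 5], the degrees are [1, 1, 2, 1, 1, 0], giving D = diag(1, 1, 2, 1, 1, 0) and L = D - A. Diagonalising L (or applying a numerical eigensolver to the 6x6 matrix) gives the spectrum above. The 3 zero eigenvalues correspond to the 3 connected components.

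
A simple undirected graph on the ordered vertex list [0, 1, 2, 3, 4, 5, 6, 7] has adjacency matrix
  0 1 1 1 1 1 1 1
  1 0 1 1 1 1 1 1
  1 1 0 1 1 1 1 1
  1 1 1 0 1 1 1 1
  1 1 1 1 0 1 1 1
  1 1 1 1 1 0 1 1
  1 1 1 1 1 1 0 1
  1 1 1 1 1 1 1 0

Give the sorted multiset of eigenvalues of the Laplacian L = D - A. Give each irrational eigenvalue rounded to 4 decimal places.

With the vertex order [0, 1, 2, 3, 4, 5, 6, 7], the degrees are [7, 7, 7, 7, 7, 7, 7, 7], giving D = diag(7, 7, 7, 7, 7, 7, 7, 7) and L = D - A. Diagonalising L (or applying a numerical eigensolver to the 8x8 matrix) gives the spectrum above. The single zero eigenvalue shows the graph is connected. By the matrix-tree theorem the graph has (1/8) * product of the nonzero eigenvalues = 262144 spanning trees. The largest eigenvalue, 8, is at most the vertex count 8.

[0, 8, 8, 8, 8, 8, 8, 8]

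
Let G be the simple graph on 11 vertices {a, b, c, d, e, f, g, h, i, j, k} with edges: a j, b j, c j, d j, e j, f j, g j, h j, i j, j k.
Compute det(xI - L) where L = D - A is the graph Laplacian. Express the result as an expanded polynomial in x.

Each diagonal entry of L is the vertex degree and each off-diagonal entry is -1 where an edge is present, 0 otherwise; in the order [a, b, c, d, e, f, g, h, i, j, k] the diagonal is [1, 1, 1, 1, 1, 1, 1, 1, 1, 10, 1]. L has integer entries, so p(x) = det(xI - L) has integer coefficients. Expanding the determinant yields x^11 - 20x^10 + 135x^9 - 480x^8 + 1050x^7 - 1512x^6 + 1470x^5 - 960x^4 + 405x^3 - 100x^2 + 11x. Since p(0) = det(-L) = 0, x divides p(x). By the matrix-tree theorem the graph has (1/11) * product of the nonzero eigenvalues = 1 spanning tree.

x^11 - 20x^10 + 135x^9 - 480x^8 + 1050x^7 - 1512x^6 + 1470x^5 - 960x^4 + 405x^3 - 100x^2 + 11x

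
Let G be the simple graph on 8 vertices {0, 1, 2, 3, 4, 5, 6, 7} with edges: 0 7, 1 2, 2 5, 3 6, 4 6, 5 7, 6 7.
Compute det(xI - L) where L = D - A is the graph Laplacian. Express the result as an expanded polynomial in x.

Each diagonal entry of L is the vertex degree and each off-diagonal entry is -1 where an edge is present, 0 otherwise; in the order [0, 1, 2, 3, 4, 5, 6, 7] the diagonal is [1, 1, 2, 1, 1, 2, 3, 3]. L has integer entries, so p(x) = det(xI - L) has integer coefficients. Expanding the determinant yields x^8 - 14x^7 + 76x^6 - 204x^5 + 287x^4 - 208x^3 + 70x^2 - 8x. The constant term is 0 because L is singular (the all-ones vector lies in its kernel).

x^8 - 14x^7 + 76x^6 - 204x^5 + 287x^4 - 208x^3 + 70x^2 - 8x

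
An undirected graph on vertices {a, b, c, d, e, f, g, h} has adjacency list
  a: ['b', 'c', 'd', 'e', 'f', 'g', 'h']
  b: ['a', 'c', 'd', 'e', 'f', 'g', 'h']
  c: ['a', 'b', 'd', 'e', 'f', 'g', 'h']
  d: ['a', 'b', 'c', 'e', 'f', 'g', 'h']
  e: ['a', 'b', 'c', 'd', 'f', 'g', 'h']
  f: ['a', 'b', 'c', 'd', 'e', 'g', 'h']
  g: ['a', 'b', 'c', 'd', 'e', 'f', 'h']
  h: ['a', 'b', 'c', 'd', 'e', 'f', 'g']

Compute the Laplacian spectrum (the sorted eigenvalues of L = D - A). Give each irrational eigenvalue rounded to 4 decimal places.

[0, 8, 8, 8, 8, 8, 8, 8]

With the vertex order [a, b, c, d, e, f, g, h], the degrees are [7, 7, 7, 7, 7, 7, 7, 7], giving D = diag(7, 7, 7, 7, 7, 7, 7, 7) and L = D - A. Since every row of L sums to 0, the all-ones vector is in the kernel and 0 is an eigenvalue. The single zero eigenvalue shows the graph is connected. By the matrix-tree theorem the graph has (1/8) * product of the nonzero eigenvalues = 262144 spanning trees.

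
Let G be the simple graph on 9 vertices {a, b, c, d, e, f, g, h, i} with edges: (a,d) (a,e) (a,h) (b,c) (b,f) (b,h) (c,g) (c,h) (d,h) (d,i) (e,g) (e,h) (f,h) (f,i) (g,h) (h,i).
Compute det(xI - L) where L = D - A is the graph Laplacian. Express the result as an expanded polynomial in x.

x^9 - 32x^8 + 428x^7 - 3136x^6 + 13786x^5 - 37232x^4 + 60276x^3 - 53424x^2 + 19845x

Reading degrees in the order [a, b, c, d, e, f, g, h, i] gives [3, 3, 3, 3, 3, 3, 3, 8, 3]; set D = diag(3, 3, 3, 3, 3, 3, 3, 8, 3) and form L = D - A. Computing det(xI - L) by cofactor expansion (or equivalently via sum-over-permutations) gives x^9 - 32x^8 + 428x^7 - 3136x^6 + 13786x^5 - 37232x^4 + 60276x^3 - 53424x^2 + 19845x. The coefficient of x^8 equals -trace(L) = -32, matching the sum of degrees. There is one zero in the spectrum, matching the 1 component.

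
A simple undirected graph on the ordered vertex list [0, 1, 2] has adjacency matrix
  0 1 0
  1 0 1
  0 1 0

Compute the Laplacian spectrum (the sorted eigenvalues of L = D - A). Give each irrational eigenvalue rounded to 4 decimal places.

With the vertex order [0, 1, 2], the degrees are [1, 2, 1], giving D = diag(1, 2, 1) and L = D - A. The multiplicity of 0 as a Laplacian eigenvalue equals the number of connected components. The single zero eigenvalue shows the graph is connected. The eigenvalues sum to 4, which equals trace(L) = 2|E|.

[0, 1, 3]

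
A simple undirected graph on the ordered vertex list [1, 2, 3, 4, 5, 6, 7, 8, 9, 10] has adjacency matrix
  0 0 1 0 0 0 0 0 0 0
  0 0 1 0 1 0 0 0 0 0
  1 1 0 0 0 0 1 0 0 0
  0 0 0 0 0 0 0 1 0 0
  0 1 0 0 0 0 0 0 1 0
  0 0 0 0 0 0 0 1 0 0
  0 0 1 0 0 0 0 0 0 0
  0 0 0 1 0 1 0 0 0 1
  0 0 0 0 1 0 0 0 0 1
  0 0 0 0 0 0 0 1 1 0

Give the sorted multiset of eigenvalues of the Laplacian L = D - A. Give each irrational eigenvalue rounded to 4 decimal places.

Each diagonal entry of L is the vertex degree and each off-diagonal entry is -1 where an edge is present, 0 otherwise; in the order [1, 2, 3, 4, 5, 6, 7, 8, 9, 10] the diagonal is [1, 2, 3, 1, 2, 1, 1, 3, 2, 2]. L is symmetric positive semidefinite, so every eigenvalue is real and nonnegative. The single zero eigenvalue shows the graph is connected. The largest eigenvalue, 4.2784, is at most the vertex count 10.

[0, 0.1088, 0.5188, 1, 1, 1.2954, 2.3111, 3.3174, 4.1701, 4.2784]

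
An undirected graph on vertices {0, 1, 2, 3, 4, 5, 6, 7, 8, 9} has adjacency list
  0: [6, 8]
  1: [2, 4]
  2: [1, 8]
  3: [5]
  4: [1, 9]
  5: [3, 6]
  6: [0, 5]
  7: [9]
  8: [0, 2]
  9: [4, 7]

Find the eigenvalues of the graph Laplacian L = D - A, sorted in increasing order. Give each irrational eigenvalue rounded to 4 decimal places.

With the vertex order [0, 1, 2, 3, 4, 5, 6, 7, 8, 9], the degrees are [2, 2, 2, 1, 2, 2, 2, 1, 2, 2], giving D = diag(2, 2, 2, 1, 2, 2, 2, 1, 2, 2) and L = D - A. Since every row of L sums to 0, the all-ones vector is in the kernel and 0 is an eigenvalue. There is one zero in the spectrum, matching the 1 component. The eigenvalues sum to 18, which equals trace(L) = 2|E|.

[0, 0.0979, 0.3820, 0.8244, 1.3820, 2, 2.6180, 3.1756, 3.6180, 3.9021]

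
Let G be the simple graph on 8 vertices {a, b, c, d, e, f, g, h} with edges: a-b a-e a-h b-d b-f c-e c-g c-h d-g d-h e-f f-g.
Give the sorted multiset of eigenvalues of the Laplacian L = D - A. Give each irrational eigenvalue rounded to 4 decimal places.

[0, 2, 2, 2, 4, 4, 4, 6]

Each diagonal entry of L is the vertex degree and each off-diagonal entry is -1 where an edge is present, 0 otherwise; in the order [a, b, c, d, e, f, g, h] the diagonal is [3, 3, 3, 3, 3, 3, 3, 3]. L is symmetric positive semidefinite, so every eigenvalue is real and nonnegative. The eigenvalues sum to 24, which equals trace(L) = 2|E|. By the matrix-tree theorem the graph has (1/8) * product of the nonzero eigenvalues = 384 spanning trees.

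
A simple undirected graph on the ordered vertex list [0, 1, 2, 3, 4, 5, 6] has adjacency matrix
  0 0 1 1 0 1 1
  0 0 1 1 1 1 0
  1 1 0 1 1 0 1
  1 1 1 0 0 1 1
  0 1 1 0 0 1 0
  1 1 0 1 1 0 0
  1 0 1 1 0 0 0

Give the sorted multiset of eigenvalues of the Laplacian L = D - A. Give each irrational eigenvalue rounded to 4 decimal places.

With the vertex order [0, 1, 2, 3, 4, 5, 6], the degrees are [4, 4, 5, 5, 3, 4, 3], giving D = diag(4, 4, 5, 5, 3, 4, 3) and L = D - A. The multiplicity of 0 as a Laplacian eigenvalue equals the number of connected components. The single zero eigenvalue shows the graph is connected. There is one zero in the spectrum, matching the 1 component. The largest eigenvalue, 6.6180, is at most the vertex count 7.

[0, 2.1392, 3.7459, 4.3820, 5, 6.1149, 6.6180]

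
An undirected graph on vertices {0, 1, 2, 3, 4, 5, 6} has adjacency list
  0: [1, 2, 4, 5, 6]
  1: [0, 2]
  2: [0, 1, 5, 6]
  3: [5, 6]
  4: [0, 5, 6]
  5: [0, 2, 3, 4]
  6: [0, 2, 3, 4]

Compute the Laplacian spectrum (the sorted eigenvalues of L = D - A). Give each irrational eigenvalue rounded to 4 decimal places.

With the vertex order [0, 1, 2, 3, 4, 5, 6], the degrees are [5, 2, 4, 2, 3, 4, 4], giving D = diag(5, 2, 4, 2, 3, 4, 4) and L = D - A. L is symmetric positive semidefinite, so every eigenvalue is real and nonnegative.

[0, 1.5007, 2.3771, 3.8882, 4, 5.8491, 6.3850]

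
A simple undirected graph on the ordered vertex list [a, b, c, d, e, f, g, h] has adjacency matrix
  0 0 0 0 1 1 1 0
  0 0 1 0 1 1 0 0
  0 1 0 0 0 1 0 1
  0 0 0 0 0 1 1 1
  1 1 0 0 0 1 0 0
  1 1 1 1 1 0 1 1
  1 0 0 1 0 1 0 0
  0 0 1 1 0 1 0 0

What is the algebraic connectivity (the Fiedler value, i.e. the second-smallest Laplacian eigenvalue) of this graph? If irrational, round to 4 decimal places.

Each diagonal entry of L is the vertex degree and each off-diagonal entry is -1 where an edge is present, 0 otherwise; in the order [a, b, c, d, e, f, g, h] the diagonal is [3, 3, 3, 3, 3, 7, 3, 3]. Computing the eigenvalues of L and sorting gives [0, 1.7530, 1.7530, 3.4450, 3.4450, 4.8019, 4.8019, 8]. The Fiedler value lambda_2 = 1.7530 is strictly positive, so the graph is connected. The largest eigenvalue, 8, is at most the vertex count 8.

1.7530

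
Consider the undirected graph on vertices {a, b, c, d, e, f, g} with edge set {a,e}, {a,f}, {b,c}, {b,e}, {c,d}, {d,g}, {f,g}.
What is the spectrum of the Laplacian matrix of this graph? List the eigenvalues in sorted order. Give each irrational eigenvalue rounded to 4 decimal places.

[0, 0.7530, 0.7530, 2.4450, 2.4450, 3.8019, 3.8019]

With the vertex order [a, b, c, d, e, f, g], the degrees are [2, 2, 2, 2, 2, 2, 2], giving D = diag(2, 2, 2, 2, 2, 2, 2) and L = D - A. L is symmetric positive semidefinite, so every eigenvalue is real and nonnegative. The largest eigenvalue, 3.8019, is at most the vertex count 7.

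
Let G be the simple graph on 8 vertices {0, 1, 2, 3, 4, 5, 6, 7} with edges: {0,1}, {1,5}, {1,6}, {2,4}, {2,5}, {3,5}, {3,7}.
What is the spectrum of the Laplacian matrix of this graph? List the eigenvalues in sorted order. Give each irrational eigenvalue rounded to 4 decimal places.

Each diagonal entry of L is the vertex degree and each off-diagonal entry is -1 where an edge is present, 0 otherwise; in the order [0, 1, 2, 3, 4, 5, 6, 7] the diagonal is [1, 3, 2, 2, 1, 3, 1, 1]. Diagonalising L (or applying a numerical eigensolver to the 8x8 matrix) gives the spectrum above. The single zero eigenvalue shows the graph is connected. The eigenvalues sum to 14, which equals trace(L) = 2|E|. The largest eigenvalue, 4.6935, is at most the vertex count 8.

[0, 0.3065, 0.3820, 1, 1.6703, 2.6180, 3.3297, 4.6935]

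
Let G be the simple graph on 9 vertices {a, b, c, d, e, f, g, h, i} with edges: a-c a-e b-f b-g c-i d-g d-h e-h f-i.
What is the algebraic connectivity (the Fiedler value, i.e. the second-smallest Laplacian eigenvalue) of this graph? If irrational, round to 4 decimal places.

0.4679

Reading degrees in the order [a, b, c, d, e, f, g, h, i] gives [2, 2, 2, 2, 2, 2, 2, 2, 2]; set D = diag(2, 2, 2, 2, 2, 2, 2, 2, 2) and form L = D - A. The sorted Laplacian eigenvalues are [0, 0.4679, 0.4679, 1.6527, 1.6527, 3, 3, 3.8794, 3.8794]; the algebraic connectivity is the second entry, 0.4679. By the matrix-tree theorem the graph has (1/9) * product of the nonzero eigenvalues = 9 spanning trees.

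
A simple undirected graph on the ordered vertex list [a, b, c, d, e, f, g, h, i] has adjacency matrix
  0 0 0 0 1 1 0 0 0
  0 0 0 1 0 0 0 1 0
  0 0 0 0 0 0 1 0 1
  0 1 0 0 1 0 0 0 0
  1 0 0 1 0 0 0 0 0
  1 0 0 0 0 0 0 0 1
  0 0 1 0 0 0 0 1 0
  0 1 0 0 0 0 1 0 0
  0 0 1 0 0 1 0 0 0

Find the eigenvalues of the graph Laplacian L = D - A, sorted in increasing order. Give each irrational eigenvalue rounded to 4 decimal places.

[0, 0.4679, 0.4679, 1.6527, 1.6527, 3, 3, 3.8794, 3.8794]

Each diagonal entry of L is the vertex degree and each off-diagonal entry is -1 where an edge is present, 0 otherwise; in the order [a, b, c, d, e, f, g, h, i] the diagonal is [2, 2, 2, 2, 2, 2, 2, 2, 2]. L is symmetric positive semidefinite, so every eigenvalue is real and nonnegative. By the matrix-tree theorem the graph has (1/9) * product of the nonzero eigenvalues = 9 spanning trees. The largest eigenvalue, 3.8794, is at most the vertex count 9.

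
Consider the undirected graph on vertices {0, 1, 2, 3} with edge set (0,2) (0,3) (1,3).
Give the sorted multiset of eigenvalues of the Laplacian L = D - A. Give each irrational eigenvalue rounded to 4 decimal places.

Reading degrees in the order [0, 1, 2, 3] gives [2, 1, 1, 2]; set D = diag(2, 1, 1, 2) and form L = D - A. The multiplicity of 0 as a Laplacian eigenvalue equals the number of connected components. The largest eigenvalue, 3.4142, is at most the vertex count 4.

[0, 0.5858, 2, 3.4142]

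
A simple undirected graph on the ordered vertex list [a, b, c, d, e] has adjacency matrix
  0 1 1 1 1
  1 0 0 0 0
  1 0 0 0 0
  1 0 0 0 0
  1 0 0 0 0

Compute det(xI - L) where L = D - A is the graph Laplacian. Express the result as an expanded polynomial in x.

x^5 - 8x^4 + 18x^3 - 16x^2 + 5x

Reading degrees in the order [a, b, c, d, e] gives [4, 1, 1, 1, 1]; set D = diag(4, 1, 1, 1, 1) and form L = D - A. Computing det(xI - L) by cofactor expansion (or equivalently via sum-over-permutations) gives x^5 - 8x^4 + 18x^3 - 16x^2 + 5x. The constant term is 0 because L is singular (the all-ones vector lies in its kernel).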